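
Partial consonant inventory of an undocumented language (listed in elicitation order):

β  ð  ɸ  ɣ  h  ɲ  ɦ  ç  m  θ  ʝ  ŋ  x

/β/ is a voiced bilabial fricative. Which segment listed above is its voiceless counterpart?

/ɸ/

The voiceless counterpart is a voiceless bilabial fricative — in this inventory, /ɸ/.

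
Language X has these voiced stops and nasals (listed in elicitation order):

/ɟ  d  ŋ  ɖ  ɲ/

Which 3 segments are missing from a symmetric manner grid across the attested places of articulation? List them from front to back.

Oral stop: /d/ (alveolar), /ɖ/ (retroflex), /ɟ/ (palatal).
Nasal: /ɲ/ (palatal), /ŋ/ (velar).
Gaps, from front to back: alveolar lacks nasal (/n/); retroflex lacks nasal (/ɳ/); velar lacks oral stop (/ɡ/).

/n/, /ɳ/, /ɡ/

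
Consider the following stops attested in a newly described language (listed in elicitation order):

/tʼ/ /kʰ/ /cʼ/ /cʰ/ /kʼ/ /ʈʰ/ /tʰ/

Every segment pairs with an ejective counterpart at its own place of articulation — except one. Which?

/ʈʰ/

Alveolar: /tʰ/ ~ /tʼ/
Palatal: /cʰ/ ~ /cʼ/
Velar: /kʰ/ ~ /kʼ/
Retroflex: only /ʈʰ/ (aspirated); no ejective partner.
So /ʈʰ/ is the unpaired segment.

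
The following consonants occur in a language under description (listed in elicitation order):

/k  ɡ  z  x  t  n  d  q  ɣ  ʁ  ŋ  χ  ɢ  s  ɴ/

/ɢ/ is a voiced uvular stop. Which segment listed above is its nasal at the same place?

The nasal at the same place is an uvular nasal — in this inventory, /ɴ/.

/ɴ/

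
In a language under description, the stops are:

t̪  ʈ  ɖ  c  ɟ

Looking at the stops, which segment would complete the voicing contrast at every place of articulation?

/d̪/

Voiceless: /t̪/ (dental), /ʈ/ (retroflex), /c/ (palatal).
Voiced: /ɖ/ (retroflex), /ɟ/ (palatal).
The dental row has no voiced member, so the gap is the voiced dental stop /d̪/.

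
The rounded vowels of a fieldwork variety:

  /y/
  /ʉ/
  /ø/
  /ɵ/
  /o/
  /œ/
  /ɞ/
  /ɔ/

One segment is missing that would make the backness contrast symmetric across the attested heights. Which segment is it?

Front: /y/ (high), /ø/ (high-mid), /œ/ (low-mid).
Central: /ʉ/ (high), /ɵ/ (high-mid), /ɞ/ (low-mid).
Back: /o/ (high-mid), /ɔ/ (low-mid).
The high row has no back member, so the gap is the high back rounded vowel /u/.

/u/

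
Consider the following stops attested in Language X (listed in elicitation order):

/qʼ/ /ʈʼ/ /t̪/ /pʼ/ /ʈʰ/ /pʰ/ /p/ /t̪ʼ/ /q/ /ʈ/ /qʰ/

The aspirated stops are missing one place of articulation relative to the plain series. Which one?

dental

place of articulation  plain     aspirated  ejective
bilabial          p         pʰ        pʼ      
dental            t̪        —         t̪ʼ     
retroflex         ʈ         ʈʰ        ʈʼ      
uvular            q         qʰ        qʼ      
Every place of articulation has an aspirated member except dental, where /t̪ʰ/ would be expected.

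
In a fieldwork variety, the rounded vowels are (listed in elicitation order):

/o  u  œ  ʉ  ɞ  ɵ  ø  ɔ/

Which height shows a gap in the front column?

high

high: front —, central /ʉ/, back /u/.
high-mid: front /ø/, central /ɵ/, back /o/.
low-mid: front /œ/, central /ɞ/, back /ɔ/.
Every height has a front member except high, where /y/ would be expected.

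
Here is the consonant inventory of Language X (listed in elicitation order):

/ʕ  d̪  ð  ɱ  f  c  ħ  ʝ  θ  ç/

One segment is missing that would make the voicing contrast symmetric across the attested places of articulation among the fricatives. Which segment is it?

/v/

place of articulation  voiceless  voiced  
labiodental       f         —       
dental            θ         ð       
palatal           ç         ʝ       
pharyngeal        ħ         ʕ       
The labiodental row has no voiced member, so the gap is the voiced labiodental fricative /v/.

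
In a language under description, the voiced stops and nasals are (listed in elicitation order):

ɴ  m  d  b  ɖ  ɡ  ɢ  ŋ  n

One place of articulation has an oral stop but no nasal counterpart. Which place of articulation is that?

bilabial: oral stop /b/, nasal /m/.
alveolar: oral stop /d/, nasal /n/.
retroflex: oral stop /ɖ/, nasal —.
velar: oral stop /ɡ/, nasal /ŋ/.
uvular: oral stop /ɢ/, nasal /ɴ/.
Every place of articulation has a nasal member except retroflex, where /ɳ/ would be expected.

retroflex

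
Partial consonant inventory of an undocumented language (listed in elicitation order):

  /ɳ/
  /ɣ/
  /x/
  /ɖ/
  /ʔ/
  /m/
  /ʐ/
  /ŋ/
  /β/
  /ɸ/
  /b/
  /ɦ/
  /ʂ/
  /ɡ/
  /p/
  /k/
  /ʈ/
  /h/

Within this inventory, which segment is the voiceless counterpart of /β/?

/β/ is a voiced bilabial fricative.
The voiceless counterpart is a voiceless bilabial fricative — in this inventory, /ɸ/.

/ɸ/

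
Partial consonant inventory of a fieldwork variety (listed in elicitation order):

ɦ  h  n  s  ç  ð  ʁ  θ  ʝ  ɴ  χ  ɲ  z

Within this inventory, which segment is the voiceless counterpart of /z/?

/s/

/z/ is a voiced alveolar fricative.
The voiceless counterpart is a voiceless alveolar fricative — in this inventory, /s/.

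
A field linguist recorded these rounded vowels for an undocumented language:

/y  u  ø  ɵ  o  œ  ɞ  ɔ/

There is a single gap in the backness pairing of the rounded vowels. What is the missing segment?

/ʉ/

high: front /y/, central —, back /u/.
high-mid: front /ø/, central /ɵ/, back /o/.
low-mid: front /œ/, central /ɞ/, back /ɔ/.
The high row has no central member, so the gap is the high central rounded vowel /ʉ/.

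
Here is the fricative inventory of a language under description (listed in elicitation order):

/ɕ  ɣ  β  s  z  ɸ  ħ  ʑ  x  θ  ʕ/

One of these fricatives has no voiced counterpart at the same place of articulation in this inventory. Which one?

/θ/

Bilabial: /ɸ/ ~ /β/
Alveolar: /s/ ~ /z/
Alveolo-palatal: /ɕ/ ~ /ʑ/
Velar: /x/ ~ /ɣ/
Pharyngeal: /ħ/ ~ /ʕ/
Dental: only /θ/ (voiceless); no voiced partner.
So /θ/ is the unpaired segment.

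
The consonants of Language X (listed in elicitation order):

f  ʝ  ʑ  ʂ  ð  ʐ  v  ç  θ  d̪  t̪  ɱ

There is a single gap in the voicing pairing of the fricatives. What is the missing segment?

/ɕ/

Voiceless: /f/ (labiodental), /θ/ (dental), /ʂ/ (retroflex), /ç/ (palatal).
Voiced: /v/ (labiodental), /ð/ (dental), /ʐ/ (retroflex), /ʑ/ (alveolo-palatal), /ʝ/ (palatal).
The alveolo-palatal row has no voiceless member, so the gap is the voiceless alveolo-palatal fricative /ɕ/.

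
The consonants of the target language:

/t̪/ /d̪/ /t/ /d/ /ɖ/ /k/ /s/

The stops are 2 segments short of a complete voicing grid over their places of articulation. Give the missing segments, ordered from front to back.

/ʈ/, /ɡ/

place of articulation  voiceless  voiced  
dental            t̪        d̪      
alveolar          t         d       
retroflex         —         ɖ       
velar             k         —       
Gaps, from front to back: retroflex lacks voiceless (/ʈ/); velar lacks voiced (/ɡ/).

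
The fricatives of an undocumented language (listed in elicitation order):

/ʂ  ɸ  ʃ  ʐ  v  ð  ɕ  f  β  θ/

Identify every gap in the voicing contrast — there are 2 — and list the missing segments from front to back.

/ʒ/, /ʑ/

Voiceless: /ɸ/ (bilabial), /f/ (labiodental), /θ/ (dental), /ʃ/ (postalveolar), /ʂ/ (retroflex), /ɕ/ (alveolo-palatal).
Voiced: /β/ (bilabial), /v/ (labiodental), /ð/ (dental), /ʐ/ (retroflex).
Gaps, from front to back: postalveolar lacks voiced (/ʒ/); alveolo-palatal lacks voiced (/ʑ/).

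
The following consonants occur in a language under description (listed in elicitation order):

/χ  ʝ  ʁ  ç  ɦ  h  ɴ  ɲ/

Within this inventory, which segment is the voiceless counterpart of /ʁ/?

/χ/

/ʁ/ is a voiced uvular fricative.
The voiceless counterpart is a voiceless uvular fricative — in this inventory, /χ/.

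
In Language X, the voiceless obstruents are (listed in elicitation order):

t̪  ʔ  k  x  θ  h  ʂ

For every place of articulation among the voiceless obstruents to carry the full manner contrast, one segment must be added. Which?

/ʈ/

place of articulation  stop      fricative
dental            t̪        θ       
retroflex         —         ʂ       
velar             k         x       
glottal           ʔ         h       
The retroflex row has no stop member, so the gap is the retroflex stop /ʈ/.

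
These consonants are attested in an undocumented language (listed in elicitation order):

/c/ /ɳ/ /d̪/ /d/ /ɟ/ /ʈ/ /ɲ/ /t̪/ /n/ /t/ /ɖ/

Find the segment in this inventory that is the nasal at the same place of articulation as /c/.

/ɲ/

/c/ is a voiceless palatal stop.
The nasal at the same place is a palatal nasal — in this inventory, /ɲ/.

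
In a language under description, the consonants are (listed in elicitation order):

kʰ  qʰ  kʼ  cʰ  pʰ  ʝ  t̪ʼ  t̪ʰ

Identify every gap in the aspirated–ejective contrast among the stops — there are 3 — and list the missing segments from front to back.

/pʼ/, /cʼ/, /qʼ/

bilabial: aspirated /pʰ/, ejective —.
dental: aspirated /t̪ʰ/, ejective /t̪ʼ/.
palatal: aspirated /cʰ/, ejective —.
velar: aspirated /kʰ/, ejective /kʼ/.
uvular: aspirated /qʰ/, ejective —.
Gaps, from front to back: bilabial lacks ejective (/pʼ/); palatal lacks ejective (/cʼ/); uvular lacks ejective (/qʼ/).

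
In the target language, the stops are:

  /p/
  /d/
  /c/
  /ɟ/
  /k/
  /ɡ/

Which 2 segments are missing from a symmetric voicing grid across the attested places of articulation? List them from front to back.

/b/, /t/

Voiceless: /p/ (bilabial), /c/ (palatal), /k/ (velar).
Voiced: /d/ (alveolar), /ɟ/ (palatal), /ɡ/ (velar).
Gaps, from front to back: bilabial lacks voiced (/b/); alveolar lacks voiceless (/t/).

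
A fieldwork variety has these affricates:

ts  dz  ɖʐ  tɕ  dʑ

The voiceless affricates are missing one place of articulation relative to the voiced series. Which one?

retroflex

alveolar: voiceless /ts/, voiced /dz/.
retroflex: voiceless —, voiced /ɖʐ/.
alveolo-palatal: voiceless /tɕ/, voiced /dʑ/.
Every place of articulation has a voiceless member except retroflex, where /ʈʂ/ would be expected.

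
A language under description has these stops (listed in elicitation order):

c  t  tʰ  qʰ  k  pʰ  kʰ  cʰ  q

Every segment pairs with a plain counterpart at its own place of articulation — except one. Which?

/pʰ/

Alveolar: /t/ ~ /tʰ/
Palatal: /c/ ~ /cʰ/
Velar: /k/ ~ /kʰ/
Uvular: /q/ ~ /qʰ/
Bilabial: only /pʰ/ (aspirated); no plain partner.
So /pʰ/ is the unpaired segment.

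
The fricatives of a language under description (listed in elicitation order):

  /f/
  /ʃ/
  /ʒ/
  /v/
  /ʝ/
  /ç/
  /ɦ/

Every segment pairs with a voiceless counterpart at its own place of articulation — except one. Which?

Labiodental: /f/ ~ /v/
Postalveolar: /ʃ/ ~ /ʒ/
Palatal: /ç/ ~ /ʝ/
Glottal: only /ɦ/ (voiced); no voiceless partner.
So /ɦ/ is the unpaired segment.

/ɦ/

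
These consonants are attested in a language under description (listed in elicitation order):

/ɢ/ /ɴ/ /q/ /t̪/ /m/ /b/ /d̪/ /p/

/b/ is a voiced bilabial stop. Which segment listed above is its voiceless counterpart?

The voiceless counterpart is a voiceless bilabial stop — in this inventory, /p/.

/p/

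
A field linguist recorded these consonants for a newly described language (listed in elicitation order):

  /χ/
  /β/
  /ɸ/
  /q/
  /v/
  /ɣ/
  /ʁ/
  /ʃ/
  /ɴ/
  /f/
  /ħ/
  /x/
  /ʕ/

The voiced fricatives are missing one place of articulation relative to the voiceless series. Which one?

Voiceless: /ɸ/ (bilabial), /f/ (labiodental), /ʃ/ (postalveolar), /x/ (velar), /χ/ (uvular), /ħ/ (pharyngeal).
Voiced: /β/ (bilabial), /v/ (labiodental), /ɣ/ (velar), /ʁ/ (uvular), /ʕ/ (pharyngeal).
Every place of articulation has a voiced member except postalveolar, where /ʒ/ would be expected.

postalveolar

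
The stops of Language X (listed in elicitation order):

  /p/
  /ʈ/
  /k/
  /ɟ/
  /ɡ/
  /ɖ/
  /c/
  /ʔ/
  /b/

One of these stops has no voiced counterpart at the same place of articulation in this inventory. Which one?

Bilabial: /p/ ~ /b/
Retroflex: /ʈ/ ~ /ɖ/
Palatal: /c/ ~ /ɟ/
Velar: /k/ ~ /ɡ/
Glottal: only /ʔ/ (voiceless); no voiced partner.
So /ʔ/ is the unpaired segment.

/ʔ/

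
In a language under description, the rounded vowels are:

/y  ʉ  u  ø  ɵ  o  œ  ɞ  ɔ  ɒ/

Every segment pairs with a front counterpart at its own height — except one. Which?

High: /y/ ~ /ʉ/ ~ /u/
High-mid: /ø/ ~ /ɵ/ ~ /o/
Low-mid: /œ/ ~ /ɞ/ ~ /ɔ/
Low: only /ɒ/ (back); no front partner.
So /ɒ/ is the unpaired segment.

/ɒ/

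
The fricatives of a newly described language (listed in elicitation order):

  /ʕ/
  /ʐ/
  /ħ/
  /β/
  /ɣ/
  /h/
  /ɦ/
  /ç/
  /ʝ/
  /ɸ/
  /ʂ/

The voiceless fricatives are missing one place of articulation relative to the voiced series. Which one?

bilabial: voiceless /ɸ/, voiced /β/.
retroflex: voiceless /ʂ/, voiced /ʐ/.
palatal: voiceless /ç/, voiced /ʝ/.
velar: voiceless —, voiced /ɣ/.
pharyngeal: voiceless /ħ/, voiced /ʕ/.
glottal: voiceless /h/, voiced /ɦ/.
Every place of articulation has a voiceless member except velar, where /x/ would be expected.

velar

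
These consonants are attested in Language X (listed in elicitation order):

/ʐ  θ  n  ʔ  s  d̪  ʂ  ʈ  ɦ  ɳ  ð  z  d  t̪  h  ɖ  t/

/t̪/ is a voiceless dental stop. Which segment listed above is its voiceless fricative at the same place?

The voiceless fricative at the same place is a voiceless dental fricative — in this inventory, /θ/.

/θ/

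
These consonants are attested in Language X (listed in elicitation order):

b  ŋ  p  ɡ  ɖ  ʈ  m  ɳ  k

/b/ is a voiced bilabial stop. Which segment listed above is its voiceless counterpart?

/p/

The voiceless counterpart is a voiceless bilabial stop — in this inventory, /p/.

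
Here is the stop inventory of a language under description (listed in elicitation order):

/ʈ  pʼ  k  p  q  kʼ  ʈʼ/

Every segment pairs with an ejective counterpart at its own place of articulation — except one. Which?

Bilabial: /p/ ~ /pʼ/
Retroflex: /ʈ/ ~ /ʈʼ/
Velar: /k/ ~ /kʼ/
Uvular: only /q/ (plain); no ejective partner.
So /q/ is the unpaired segment.

/q/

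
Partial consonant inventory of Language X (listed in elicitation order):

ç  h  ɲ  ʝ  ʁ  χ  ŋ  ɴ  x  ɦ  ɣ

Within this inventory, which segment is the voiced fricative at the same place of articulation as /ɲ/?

/ɲ/ is a palatal nasal.
The voiced fricative at the same place is a voiced palatal fricative — in this inventory, /ʝ/.

/ʝ/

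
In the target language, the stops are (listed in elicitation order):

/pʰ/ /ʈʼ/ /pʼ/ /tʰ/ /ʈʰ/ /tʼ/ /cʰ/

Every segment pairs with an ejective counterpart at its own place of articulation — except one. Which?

/cʰ/

Bilabial: /pʰ/ ~ /pʼ/
Alveolar: /tʰ/ ~ /tʼ/
Retroflex: /ʈʰ/ ~ /ʈʼ/
Palatal: only /cʰ/ (aspirated); no ejective partner.
So /cʰ/ is the unpaired segment.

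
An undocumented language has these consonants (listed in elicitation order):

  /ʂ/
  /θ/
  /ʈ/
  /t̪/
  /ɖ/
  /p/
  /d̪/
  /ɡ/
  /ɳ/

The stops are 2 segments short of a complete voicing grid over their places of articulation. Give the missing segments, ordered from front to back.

/b/, /k/

Voiceless: /p/ (bilabial), /t̪/ (dental), /ʈ/ (retroflex).
Voiced: /d̪/ (dental), /ɖ/ (retroflex), /ɡ/ (velar).
Gaps, from front to back: bilabial lacks voiced (/b/); velar lacks voiceless (/k/).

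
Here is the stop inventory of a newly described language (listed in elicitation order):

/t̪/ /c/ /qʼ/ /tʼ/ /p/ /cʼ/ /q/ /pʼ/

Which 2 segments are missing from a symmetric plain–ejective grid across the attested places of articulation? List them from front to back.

bilabial: plain /p/, ejective /pʼ/.
dental: plain /t̪/, ejective —.
alveolar: plain —, ejective /tʼ/.
palatal: plain /c/, ejective /cʼ/.
uvular: plain /q/, ejective /qʼ/.
Gaps, from front to back: dental lacks ejective (/t̪ʼ/); alveolar lacks plain (/t/).

/t̪ʼ/, /t/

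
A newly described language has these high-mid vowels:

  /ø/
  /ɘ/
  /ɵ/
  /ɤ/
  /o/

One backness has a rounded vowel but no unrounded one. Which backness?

front

front: unrounded —, rounded /ø/.
central: unrounded /ɘ/, rounded /ɵ/.
back: unrounded /ɤ/, rounded /o/.
Every backness has an unrounded member except front, where /e/ would be expected.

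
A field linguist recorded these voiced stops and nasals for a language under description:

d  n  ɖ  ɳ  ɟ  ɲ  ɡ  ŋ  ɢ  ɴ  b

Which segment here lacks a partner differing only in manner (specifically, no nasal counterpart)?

/b/

Alveolar: /d/ ~ /n/
Retroflex: /ɖ/ ~ /ɳ/
Palatal: /ɟ/ ~ /ɲ/
Velar: /ɡ/ ~ /ŋ/
Uvular: /ɢ/ ~ /ɴ/
Bilabial: only /b/ (oral stop); no nasal partner.
So /b/ is the unpaired segment.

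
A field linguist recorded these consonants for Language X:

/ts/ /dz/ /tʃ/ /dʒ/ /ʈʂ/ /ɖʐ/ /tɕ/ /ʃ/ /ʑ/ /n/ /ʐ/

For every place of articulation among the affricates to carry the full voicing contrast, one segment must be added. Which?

alveolar: voiceless /ts/, voiced /dz/.
postalveolar: voiceless /tʃ/, voiced /dʒ/.
retroflex: voiceless /ʈʂ/, voiced /ɖʐ/.
alveolo-palatal: voiceless /tɕ/, voiced —.
The alveolo-palatal row has no voiced member, so the gap is the voiced alveolo-palatal affricate /dʑ/.

/dʑ/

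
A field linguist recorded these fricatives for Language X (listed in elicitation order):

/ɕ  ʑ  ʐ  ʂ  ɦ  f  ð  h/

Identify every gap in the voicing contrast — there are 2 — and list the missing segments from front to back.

Voiceless: /f/ (labiodental), /ʂ/ (retroflex), /ɕ/ (alveolo-palatal), /h/ (glottal).
Voiced: /ð/ (dental), /ʐ/ (retroflex), /ʑ/ (alveolo-palatal), /ɦ/ (glottal).
Gaps, from front to back: labiodental lacks voiced (/v/); dental lacks voiceless (/θ/).

/v/, /θ/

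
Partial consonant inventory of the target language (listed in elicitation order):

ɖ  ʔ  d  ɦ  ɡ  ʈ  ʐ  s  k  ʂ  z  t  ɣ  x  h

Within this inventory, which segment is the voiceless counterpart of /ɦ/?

/h/

/ɦ/ is a voiced glottal fricative.
The voiceless counterpart is a voiceless glottal fricative — in this inventory, /h/.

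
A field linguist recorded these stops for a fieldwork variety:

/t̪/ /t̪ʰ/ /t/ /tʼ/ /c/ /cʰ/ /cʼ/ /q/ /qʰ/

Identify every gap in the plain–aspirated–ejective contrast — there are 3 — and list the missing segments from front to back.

place of articulation  plain     aspirated  ejective
dental            t̪        t̪ʰ       —       
alveolar          t         —         tʼ      
palatal           c         cʰ        cʼ      
uvular            q         qʰ        —       
Gaps, from front to back: dental lacks ejective (/t̪ʼ/); alveolar lacks aspirated (/tʰ/); uvular lacks ejective (/qʼ/).

/t̪ʼ/, /tʰ/, /qʼ/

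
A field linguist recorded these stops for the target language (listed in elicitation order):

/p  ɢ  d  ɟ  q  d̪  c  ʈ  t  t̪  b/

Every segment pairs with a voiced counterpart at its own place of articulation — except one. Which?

/ʈ/

Bilabial: /p/ ~ /b/
Dental: /t̪/ ~ /d̪/
Alveolar: /t/ ~ /d/
Palatal: /c/ ~ /ɟ/
Uvular: /q/ ~ /ɢ/
Retroflex: only /ʈ/ (voiceless); no voiced partner.
So /ʈ/ is the unpaired segment.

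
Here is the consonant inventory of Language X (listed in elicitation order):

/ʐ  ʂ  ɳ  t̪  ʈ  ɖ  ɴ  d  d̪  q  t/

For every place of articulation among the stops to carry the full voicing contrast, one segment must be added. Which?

/ɢ/

place of articulation  voiceless  voiced  
dental            t̪        d̪      
alveolar          t         d       
retroflex         ʈ         ɖ       
uvular            q         —       
The uvular row has no voiced member, so the gap is the voiced uvular stop /ɢ/.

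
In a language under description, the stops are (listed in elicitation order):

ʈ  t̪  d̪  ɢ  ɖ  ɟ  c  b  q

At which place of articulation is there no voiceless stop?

bilabial: voiceless —, voiced /b/.
dental: voiceless /t̪/, voiced /d̪/.
retroflex: voiceless /ʈ/, voiced /ɖ/.
palatal: voiceless /c/, voiced /ɟ/.
uvular: voiceless /q/, voiced /ɢ/.
Every place of articulation has a voiceless member except bilabial, where /p/ would be expected.

bilabial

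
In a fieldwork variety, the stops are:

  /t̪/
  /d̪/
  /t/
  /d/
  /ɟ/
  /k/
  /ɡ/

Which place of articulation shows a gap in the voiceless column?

place of articulation  voiceless  voiced  
dental            t̪        d̪      
alveolar          t         d       
palatal           —         ɟ       
velar             k         ɡ       
Every place of articulation has a voiceless member except palatal, where /c/ would be expected.

palatal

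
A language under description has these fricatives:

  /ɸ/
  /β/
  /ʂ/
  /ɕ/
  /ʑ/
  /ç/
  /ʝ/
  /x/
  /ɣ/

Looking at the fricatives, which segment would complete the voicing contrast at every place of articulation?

/ʐ/

Voiceless: /ɸ/ (bilabial), /ʂ/ (retroflex), /ɕ/ (alveolo-palatal), /ç/ (palatal), /x/ (velar).
Voiced: /β/ (bilabial), /ʑ/ (alveolo-palatal), /ʝ/ (palatal), /ɣ/ (velar).
The retroflex row has no voiced member, so the gap is the voiced retroflex fricative /ʐ/.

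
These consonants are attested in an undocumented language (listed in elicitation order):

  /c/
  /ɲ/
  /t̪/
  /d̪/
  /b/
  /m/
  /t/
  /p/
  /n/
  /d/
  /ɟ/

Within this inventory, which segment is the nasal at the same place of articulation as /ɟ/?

/ɟ/ is a voiced palatal stop.
The nasal at the same place is a palatal nasal — in this inventory, /ɲ/.

/ɲ/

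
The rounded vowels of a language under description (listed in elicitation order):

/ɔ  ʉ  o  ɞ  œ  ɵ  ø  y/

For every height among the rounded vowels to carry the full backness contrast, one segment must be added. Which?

Front: /y/ (high), /ø/ (high-mid), /œ/ (low-mid).
Central: /ʉ/ (high), /ɵ/ (high-mid), /ɞ/ (low-mid).
Back: /o/ (high-mid), /ɔ/ (low-mid).
The high row has no back member, so the gap is the high back rounded vowel /u/.

/u/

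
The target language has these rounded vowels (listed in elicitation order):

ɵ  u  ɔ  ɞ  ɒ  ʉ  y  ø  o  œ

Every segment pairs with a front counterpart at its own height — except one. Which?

/ɒ/

High: /y/ ~ /ʉ/ ~ /u/
High-mid: /ø/ ~ /ɵ/ ~ /o/
Low-mid: /œ/ ~ /ɞ/ ~ /ɔ/
Low: only /ɒ/ (back); no front partner.
So /ɒ/ is the unpaired segment.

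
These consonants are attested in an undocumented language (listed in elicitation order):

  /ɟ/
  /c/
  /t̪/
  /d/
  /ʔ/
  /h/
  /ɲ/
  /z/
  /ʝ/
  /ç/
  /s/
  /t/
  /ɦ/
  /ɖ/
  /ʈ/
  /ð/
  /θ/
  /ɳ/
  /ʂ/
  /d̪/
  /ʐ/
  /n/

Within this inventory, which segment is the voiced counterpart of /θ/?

/θ/ is a voiceless dental fricative.
The voiced counterpart is a voiced dental fricative — in this inventory, /ð/.

/ð/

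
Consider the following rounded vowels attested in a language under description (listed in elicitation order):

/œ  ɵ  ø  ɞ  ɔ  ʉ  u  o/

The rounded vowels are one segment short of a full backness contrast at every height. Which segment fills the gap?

/y/

high: front —, central /ʉ/, back /u/.
high-mid: front /ø/, central /ɵ/, back /o/.
low-mid: front /œ/, central /ɞ/, back /ɔ/.
The high row has no front member, so the gap is the high front rounded vowel /y/.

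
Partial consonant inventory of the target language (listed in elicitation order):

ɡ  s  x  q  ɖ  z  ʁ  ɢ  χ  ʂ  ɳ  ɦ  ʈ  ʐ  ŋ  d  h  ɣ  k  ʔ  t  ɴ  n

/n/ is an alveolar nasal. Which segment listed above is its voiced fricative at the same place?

The voiced fricative at the same place is a voiced alveolar fricative — in this inventory, /z/.

/z/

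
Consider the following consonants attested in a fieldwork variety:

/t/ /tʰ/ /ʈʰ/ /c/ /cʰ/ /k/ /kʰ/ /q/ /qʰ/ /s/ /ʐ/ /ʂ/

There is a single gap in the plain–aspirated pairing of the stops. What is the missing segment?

/ʈ/

place of articulation  plain     aspirated
alveolar          t         tʰ      
retroflex         —         ʈʰ      
palatal           c         cʰ      
velar             k         kʰ      
uvular            q         qʰ      
The retroflex row has no plain member, so the gap is the plain retroflex stop /ʈ/.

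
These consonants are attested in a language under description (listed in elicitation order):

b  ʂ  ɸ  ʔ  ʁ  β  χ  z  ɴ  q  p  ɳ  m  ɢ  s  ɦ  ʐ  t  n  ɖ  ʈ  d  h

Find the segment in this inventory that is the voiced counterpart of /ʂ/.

/ʂ/ is a voiceless retroflex fricative.
The voiced counterpart is a voiced retroflex fricative — in this inventory, /ʐ/.

/ʐ/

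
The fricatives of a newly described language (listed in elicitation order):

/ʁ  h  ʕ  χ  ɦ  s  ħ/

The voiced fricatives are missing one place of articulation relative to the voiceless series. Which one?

alveolar

Voiceless: /s/ (alveolar), /χ/ (uvular), /ħ/ (pharyngeal), /h/ (glottal).
Voiced: /ʁ/ (uvular), /ʕ/ (pharyngeal), /ɦ/ (glottal).
Every place of articulation has a voiced member except alveolar, where /z/ would be expected.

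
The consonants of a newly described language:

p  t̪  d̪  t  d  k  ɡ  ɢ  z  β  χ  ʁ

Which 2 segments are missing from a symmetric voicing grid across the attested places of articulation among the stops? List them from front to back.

/b/, /q/

Voiceless: /p/ (bilabial), /t̪/ (dental), /t/ (alveolar), /k/ (velar).
Voiced: /d̪/ (dental), /d/ (alveolar), /ɡ/ (velar), /ɢ/ (uvular).
Gaps, from front to back: bilabial lacks voiced (/b/); uvular lacks voiceless (/q/).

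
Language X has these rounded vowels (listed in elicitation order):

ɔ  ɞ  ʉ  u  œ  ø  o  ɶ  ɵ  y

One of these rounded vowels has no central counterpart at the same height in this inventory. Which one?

/ɶ/

High: /y/ ~ /ʉ/ ~ /u/
High-mid: /ø/ ~ /ɵ/ ~ /o/
Low-mid: /œ/ ~ /ɞ/ ~ /ɔ/
Low: only /ɶ/ (front); no central partner.
So /ɶ/ is the unpaired segment.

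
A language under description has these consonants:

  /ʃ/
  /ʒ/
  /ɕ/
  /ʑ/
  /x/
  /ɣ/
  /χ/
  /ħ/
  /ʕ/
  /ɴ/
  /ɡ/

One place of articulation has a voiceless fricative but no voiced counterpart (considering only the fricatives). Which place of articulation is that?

place of articulation  voiceless  voiced  
postalveolar      ʃ         ʒ       
alveolo-palatal   ɕ         ʑ       
velar             x         ɣ       
uvular            χ         —       
pharyngeal        ħ         ʕ       
Every place of articulation has a voiced member except uvular, where /ʁ/ would be expected.

uvular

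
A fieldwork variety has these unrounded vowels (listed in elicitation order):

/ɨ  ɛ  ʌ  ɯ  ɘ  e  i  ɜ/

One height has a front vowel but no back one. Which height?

high: front /i/, central /ɨ/, back /ɯ/.
high-mid: front /e/, central /ɘ/, back —.
low-mid: front /ɛ/, central /ɜ/, back /ʌ/.
Every height has a back member except high-mid, where /ɤ/ would be expected.

high-mid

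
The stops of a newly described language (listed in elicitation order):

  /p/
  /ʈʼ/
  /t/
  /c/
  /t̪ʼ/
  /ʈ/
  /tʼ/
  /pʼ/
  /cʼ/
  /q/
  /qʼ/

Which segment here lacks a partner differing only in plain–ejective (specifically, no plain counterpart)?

/t̪ʼ/

Bilabial: /p/ ~ /pʼ/
Alveolar: /t/ ~ /tʼ/
Retroflex: /ʈ/ ~ /ʈʼ/
Palatal: /c/ ~ /cʼ/
Uvular: /q/ ~ /qʼ/
Dental: only /t̪ʼ/ (ejective); no plain partner.
So /t̪ʼ/ is the unpaired segment.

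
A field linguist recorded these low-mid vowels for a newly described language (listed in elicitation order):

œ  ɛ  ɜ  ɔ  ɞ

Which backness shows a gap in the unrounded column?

back

Unrounded: /ɛ/ (front), /ɜ/ (central).
Rounded: /œ/ (front), /ɞ/ (central), /ɔ/ (back).
Every backness has an unrounded member except back, where /ʌ/ would be expected.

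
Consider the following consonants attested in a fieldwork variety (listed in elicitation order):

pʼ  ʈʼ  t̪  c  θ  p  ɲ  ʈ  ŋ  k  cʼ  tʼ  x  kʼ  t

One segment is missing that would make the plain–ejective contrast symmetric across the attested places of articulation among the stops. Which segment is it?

place of articulation  plain     ejective
bilabial          p         pʼ      
dental            t̪        —       
alveolar          t         tʼ      
retroflex         ʈ         ʈʼ      
palatal           c         cʼ      
velar             k         kʼ      
The dental row has no ejective member, so the gap is the ejective dental stop /t̪ʼ/.

/t̪ʼ/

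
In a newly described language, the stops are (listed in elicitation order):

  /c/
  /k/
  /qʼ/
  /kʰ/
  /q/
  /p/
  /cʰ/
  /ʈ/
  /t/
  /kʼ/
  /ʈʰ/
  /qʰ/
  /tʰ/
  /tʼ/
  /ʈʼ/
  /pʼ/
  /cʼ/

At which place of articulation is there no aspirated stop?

bilabial

Plain: /p/ (bilabial), /t/ (alveolar), /ʈ/ (retroflex), /c/ (palatal), /k/ (velar), /q/ (uvular).
Aspirated: /tʰ/ (alveolar), /ʈʰ/ (retroflex), /cʰ/ (palatal), /kʰ/ (velar), /qʰ/ (uvular).
Ejective: /pʼ/ (bilabial), /tʼ/ (alveolar), /ʈʼ/ (retroflex), /cʼ/ (palatal), /kʼ/ (velar), /qʼ/ (uvular).
Every place of articulation has an aspirated member except bilabial, where /pʰ/ would be expected.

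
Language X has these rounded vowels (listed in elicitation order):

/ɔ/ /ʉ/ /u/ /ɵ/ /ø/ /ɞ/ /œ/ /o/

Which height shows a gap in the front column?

high

high: front —, central /ʉ/, back /u/.
high-mid: front /ø/, central /ɵ/, back /o/.
low-mid: front /œ/, central /ɞ/, back /ɔ/.
Every height has a front member except high, where /y/ would be expected.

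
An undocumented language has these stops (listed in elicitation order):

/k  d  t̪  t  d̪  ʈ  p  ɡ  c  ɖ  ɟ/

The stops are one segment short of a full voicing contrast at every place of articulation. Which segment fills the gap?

/b/

place of articulation  voiceless  voiced  
bilabial          p         —       
dental            t̪        d̪      
alveolar          t         d       
retroflex         ʈ         ɖ       
palatal           c         ɟ       
velar             k         ɡ       
The bilabial row has no voiced member, so the gap is the voiced bilabial stop /b/.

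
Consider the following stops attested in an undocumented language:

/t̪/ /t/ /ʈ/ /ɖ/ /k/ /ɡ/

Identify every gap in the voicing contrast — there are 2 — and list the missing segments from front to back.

/d̪/, /d/

Voiceless: /t̪/ (dental), /t/ (alveolar), /ʈ/ (retroflex), /k/ (velar).
Voiced: /ɖ/ (retroflex), /ɡ/ (velar).
Gaps, from front to back: dental lacks voiced (/d̪/); alveolar lacks voiced (/d/).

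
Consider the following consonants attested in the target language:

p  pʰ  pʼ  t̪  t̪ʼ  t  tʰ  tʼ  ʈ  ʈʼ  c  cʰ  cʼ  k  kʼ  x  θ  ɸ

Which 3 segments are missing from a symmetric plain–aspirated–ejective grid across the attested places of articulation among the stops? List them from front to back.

/t̪ʰ/, /ʈʰ/, /kʰ/

Plain: /p/ (bilabial), /t̪/ (dental), /t/ (alveolar), /ʈ/ (retroflex), /c/ (palatal), /k/ (velar).
Aspirated: /pʰ/ (bilabial), /tʰ/ (alveolar), /cʰ/ (palatal).
Ejective: /pʼ/ (bilabial), /t̪ʼ/ (dental), /tʼ/ (alveolar), /ʈʼ/ (retroflex), /cʼ/ (palatal), /kʼ/ (velar).
Gaps, from front to back: dental lacks aspirated (/t̪ʰ/); retroflex lacks aspirated (/ʈʰ/); velar lacks aspirated (/kʰ/).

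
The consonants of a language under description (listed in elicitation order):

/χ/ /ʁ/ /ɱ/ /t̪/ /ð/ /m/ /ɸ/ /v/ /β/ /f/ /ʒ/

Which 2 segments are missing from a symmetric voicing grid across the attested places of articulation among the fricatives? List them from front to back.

/θ/, /ʃ/

place of articulation  voiceless  voiced  
bilabial          ɸ         β       
labiodental       f         v       
dental            —         ð       
postalveolar      —         ʒ       
uvular            χ         ʁ       
Gaps, from front to back: dental lacks voiceless (/θ/); postalveolar lacks voiceless (/ʃ/).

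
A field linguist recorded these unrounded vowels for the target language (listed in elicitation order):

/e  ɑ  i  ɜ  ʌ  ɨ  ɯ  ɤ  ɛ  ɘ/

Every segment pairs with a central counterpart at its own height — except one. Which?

High: /i/ ~ /ɨ/ ~ /ɯ/
High-mid: /e/ ~ /ɘ/ ~ /ɤ/
Low-mid: /ɛ/ ~ /ɜ/ ~ /ʌ/
Low: only /ɑ/ (back); no central partner.
So /ɑ/ is the unpaired segment.

/ɑ/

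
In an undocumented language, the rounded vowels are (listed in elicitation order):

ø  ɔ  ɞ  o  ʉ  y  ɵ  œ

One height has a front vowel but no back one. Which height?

height            front     central   back    
high              y         ʉ         —       
high-mid          ø         ɵ         o       
low-mid           œ         ɞ         ɔ       
Every height has a back member except high, where /u/ would be expected.

high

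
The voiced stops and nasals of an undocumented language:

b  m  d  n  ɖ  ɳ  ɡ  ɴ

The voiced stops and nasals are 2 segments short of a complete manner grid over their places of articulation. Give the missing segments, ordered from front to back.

bilabial: oral stop /b/, nasal /m/.
alveolar: oral stop /d/, nasal /n/.
retroflex: oral stop /ɖ/, nasal /ɳ/.
velar: oral stop /ɡ/, nasal —.
uvular: oral stop —, nasal /ɴ/.
Gaps, from front to back: velar lacks nasal (/ŋ/); uvular lacks oral stop (/ɢ/).

/ŋ/, /ɢ/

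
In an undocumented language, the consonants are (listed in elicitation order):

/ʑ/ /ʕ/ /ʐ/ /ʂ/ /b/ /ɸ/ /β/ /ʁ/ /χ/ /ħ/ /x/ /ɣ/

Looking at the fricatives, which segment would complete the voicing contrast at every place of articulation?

place of articulation  voiceless  voiced  
bilabial          ɸ         β       
retroflex         ʂ         ʐ       
alveolo-palatal   —         ʑ       
velar             x         ɣ       
uvular            χ         ʁ       
pharyngeal        ħ         ʕ       
The alveolo-palatal row has no voiceless member, so the gap is the voiceless alveolo-palatal fricative /ɕ/.

/ɕ/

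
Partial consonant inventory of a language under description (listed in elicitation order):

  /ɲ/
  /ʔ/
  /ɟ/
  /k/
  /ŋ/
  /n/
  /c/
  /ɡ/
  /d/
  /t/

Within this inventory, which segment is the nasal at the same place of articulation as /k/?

/k/ is a voiceless velar stop.
The nasal at the same place is a velar nasal — in this inventory, /ŋ/.

/ŋ/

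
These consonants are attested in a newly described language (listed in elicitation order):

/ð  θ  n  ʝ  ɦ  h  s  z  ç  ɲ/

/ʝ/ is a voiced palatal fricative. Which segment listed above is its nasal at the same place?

The nasal at the same place is a palatal nasal — in this inventory, /ɲ/.

/ɲ/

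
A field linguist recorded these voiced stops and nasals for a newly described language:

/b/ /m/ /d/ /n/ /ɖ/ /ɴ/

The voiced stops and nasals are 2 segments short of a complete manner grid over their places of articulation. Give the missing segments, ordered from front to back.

place of articulation  oral stop  nasal   
bilabial          b         m       
alveolar          d         n       
retroflex         ɖ         —       
uvular            —         ɴ       
Gaps, from front to back: retroflex lacks nasal (/ɳ/); uvular lacks oral stop (/ɢ/).

/ɳ/, /ɢ/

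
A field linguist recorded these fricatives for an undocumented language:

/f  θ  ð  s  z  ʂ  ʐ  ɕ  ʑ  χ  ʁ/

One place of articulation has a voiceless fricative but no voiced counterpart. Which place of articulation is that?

place of articulation  voiceless  voiced  
labiodental       f         —       
dental            θ         ð       
alveolar          s         z       
retroflex         ʂ         ʐ       
alveolo-palatal   ɕ         ʑ       
uvular            χ         ʁ       
Every place of articulation has a voiced member except labiodental, where /v/ would be expected.

labiodental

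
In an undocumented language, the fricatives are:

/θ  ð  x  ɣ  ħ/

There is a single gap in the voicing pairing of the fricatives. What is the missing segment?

/ʕ/

dental: voiceless /θ/, voiced /ð/.
velar: voiceless /x/, voiced /ɣ/.
pharyngeal: voiceless /ħ/, voiced —.
The pharyngeal row has no voiced member, so the gap is the voiced pharyngeal fricative /ʕ/.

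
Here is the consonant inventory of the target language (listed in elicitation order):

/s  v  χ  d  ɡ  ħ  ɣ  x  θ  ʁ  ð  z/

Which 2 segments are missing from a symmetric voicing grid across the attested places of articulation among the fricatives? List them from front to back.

place of articulation  voiceless  voiced  
labiodental       —         v       
dental            θ         ð       
alveolar          s         z       
velar             x         ɣ       
uvular            χ         ʁ       
pharyngeal        ħ         —       
Gaps, from front to back: labiodental lacks voiceless (/f/); pharyngeal lacks voiced (/ʕ/).

/f/, /ʕ/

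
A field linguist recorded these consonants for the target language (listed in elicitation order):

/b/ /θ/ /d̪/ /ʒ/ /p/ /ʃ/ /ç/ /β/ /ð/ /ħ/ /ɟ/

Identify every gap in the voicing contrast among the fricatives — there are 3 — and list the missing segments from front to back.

Voiceless: /θ/ (dental), /ʃ/ (postalveolar), /ç/ (palatal), /ħ/ (pharyngeal).
Voiced: /β/ (bilabial), /ð/ (dental), /ʒ/ (postalveolar).
Gaps, from front to back: bilabial lacks voiceless (/ɸ/); palatal lacks voiced (/ʝ/); pharyngeal lacks voiced (/ʕ/).

/ɸ/, /ʝ/, /ʕ/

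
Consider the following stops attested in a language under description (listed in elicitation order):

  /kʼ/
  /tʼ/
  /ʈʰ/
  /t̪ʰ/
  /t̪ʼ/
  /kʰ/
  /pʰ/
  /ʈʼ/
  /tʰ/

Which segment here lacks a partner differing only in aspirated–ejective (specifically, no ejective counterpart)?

/pʰ/

Dental: /t̪ʰ/ ~ /t̪ʼ/
Alveolar: /tʰ/ ~ /tʼ/
Retroflex: /ʈʰ/ ~ /ʈʼ/
Velar: /kʰ/ ~ /kʼ/
Bilabial: only /pʰ/ (aspirated); no ejective partner.
So /pʰ/ is the unpaired segment.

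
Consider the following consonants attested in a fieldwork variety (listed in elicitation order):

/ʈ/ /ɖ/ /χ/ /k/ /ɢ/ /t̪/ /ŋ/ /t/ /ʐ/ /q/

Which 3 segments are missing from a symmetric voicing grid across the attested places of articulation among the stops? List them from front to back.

place of articulation  voiceless  voiced  
dental            t̪        —       
alveolar          t         —       
retroflex         ʈ         ɖ       
velar             k         —       
uvular            q         ɢ       
Gaps, from front to back: dental lacks voiced (/d̪/); alveolar lacks voiced (/d/); velar lacks voiced (/ɡ/).

/d̪/, /d/, /ɡ/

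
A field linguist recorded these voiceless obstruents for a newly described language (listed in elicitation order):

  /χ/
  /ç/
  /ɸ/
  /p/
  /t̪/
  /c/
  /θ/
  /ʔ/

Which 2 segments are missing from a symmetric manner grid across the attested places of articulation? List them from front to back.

Stop: /p/ (bilabial), /t̪/ (dental), /c/ (palatal), /ʔ/ (glottal).
Fricative: /ɸ/ (bilabial), /θ/ (dental), /ç/ (palatal), /χ/ (uvular).
Gaps, from front to back: uvular lacks stop (/q/); glottal lacks fricative (/h/).

/q/, /h/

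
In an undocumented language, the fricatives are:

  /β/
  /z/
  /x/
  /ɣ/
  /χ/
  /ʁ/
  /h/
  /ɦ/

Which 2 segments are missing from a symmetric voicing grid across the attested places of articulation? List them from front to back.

bilabial: voiceless —, voiced /β/.
alveolar: voiceless —, voiced /z/.
velar: voiceless /x/, voiced /ɣ/.
uvular: voiceless /χ/, voiced /ʁ/.
glottal: voiceless /h/, voiced /ɦ/.
Gaps, from front to back: bilabial lacks voiceless (/ɸ/); alveolar lacks voiceless (/s/).

/ɸ/, /s/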